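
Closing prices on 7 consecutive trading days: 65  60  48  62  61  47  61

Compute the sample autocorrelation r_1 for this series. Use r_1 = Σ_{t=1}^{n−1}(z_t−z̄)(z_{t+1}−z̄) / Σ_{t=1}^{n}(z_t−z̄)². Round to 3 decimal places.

Mean z̄ = (65 + 60 + 48 + 62 + 61 + 47 + 61)/7 = 57.7143
Σ(z_t−z̄)(z_{t+1}−z̄) = (16.6531) + (-22.2041) + (-41.6327) + (14.0816) + (-35.2041) + (-35.2041) = -103.5102
Denominator Σ(z_t−z̄)² = 307.4286
r_1 = -103.5102 / 307.4286 = -0.337

-0.337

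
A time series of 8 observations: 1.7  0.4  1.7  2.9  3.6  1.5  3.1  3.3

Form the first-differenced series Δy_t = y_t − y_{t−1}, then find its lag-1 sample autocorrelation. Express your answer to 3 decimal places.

-0.374

First differences Δy: -1.3, 1.3, 1.2, 0.7, -2.1, 1.6, 0.2
Mean of differences = 0.2286
Numerator Σ(Δy_t−Δȳ)(Δy_{t+1}−Δȳ) = -4.4694
Denominator Σ(Δy_t−Δȳ)² = 11.9543
r_1(Δy) = -4.4694 / 11.9543 = -0.374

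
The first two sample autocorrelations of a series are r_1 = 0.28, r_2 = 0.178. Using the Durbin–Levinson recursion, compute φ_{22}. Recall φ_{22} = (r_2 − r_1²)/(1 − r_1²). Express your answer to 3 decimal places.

0.108

φ_{22} = (r_2 − r_1²) / (1 − r_1²)
r_1² = (0.28)² = 0.0784
Numerator = 0.178 − 0.0784 = 0.0996; denominator = 1 − 0.0784 = 0.9216
φ_{22} = 0.0996 / 0.9216 = 0.108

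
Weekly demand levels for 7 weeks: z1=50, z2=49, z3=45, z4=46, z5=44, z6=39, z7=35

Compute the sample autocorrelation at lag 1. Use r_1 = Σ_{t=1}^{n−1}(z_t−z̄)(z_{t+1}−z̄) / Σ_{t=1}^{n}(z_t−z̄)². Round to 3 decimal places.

Mean z̄ = (50 + 49 + 45 + 46 + 44 + 39 + 35)/7 = 44.0000
Σ(z_t−z̄)(z_{t+1}−z̄) = (30.0000) + (5.0000) + (2.0000) + (0.0000) + (0.0000) + (45.0000) = 82.0000
Denominator Σ(z_t−z̄)² = 172.0000
r_1 = 82.0000 / 172.0000 = 0.477

0.477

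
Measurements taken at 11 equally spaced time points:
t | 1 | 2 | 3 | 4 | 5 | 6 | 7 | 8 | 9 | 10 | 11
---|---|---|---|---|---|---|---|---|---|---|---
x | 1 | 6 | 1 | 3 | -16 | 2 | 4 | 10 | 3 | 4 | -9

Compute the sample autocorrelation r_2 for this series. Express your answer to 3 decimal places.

Mean x̄ = (1 + 6 + 1 + 3 − 16 + 2 + 4 + 10 + 3 + 4 − 9)/11 = 0.8182
Numerator Σ_{t=1}^{9}(x_t−x̄)(x_{t+2}−x̄) = -17.0661
Denominator Σ(x_t−x̄)² = 521.6364
r_2 = -17.0661 / 521.6364 = -0.033

-0.033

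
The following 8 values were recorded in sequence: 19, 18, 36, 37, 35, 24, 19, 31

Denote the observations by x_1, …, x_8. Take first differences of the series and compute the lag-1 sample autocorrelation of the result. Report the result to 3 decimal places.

First differences Δx: -1, 18, 1, -2, -11, -5, 12
Mean of differences = 1.7143
Numerator Σ(Δx_t−Δx̄)(Δx_{t+1}−Δx̄) = 10.3469
Denominator Σ(Δx_t−Δx̄)² = 599.4286
r_1(Δx) = 10.3469 / 599.4286 = 0.017

0.017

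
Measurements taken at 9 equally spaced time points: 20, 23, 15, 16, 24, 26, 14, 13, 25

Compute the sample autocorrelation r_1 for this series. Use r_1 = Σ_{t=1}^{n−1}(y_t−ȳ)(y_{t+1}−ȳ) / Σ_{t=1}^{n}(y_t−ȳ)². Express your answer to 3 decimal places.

-0.096

Mean ȳ = (20 + 23 + 15 + 16 + 24 + 26 + 14 + 13 + 25)/9 = 19.5556
Numerator Σ_{t=1}^{8}(y_t−ȳ)(y_{t+1}−ȳ) = -20.1975
Denominator Σ(y_t−ȳ)² = 210.2222
r_1 = -20.1975 / 210.2222 = -0.096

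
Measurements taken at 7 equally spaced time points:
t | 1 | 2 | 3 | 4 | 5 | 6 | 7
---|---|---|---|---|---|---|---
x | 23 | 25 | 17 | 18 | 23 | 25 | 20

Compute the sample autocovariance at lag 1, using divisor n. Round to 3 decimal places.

-0.006

Mean x̄ = (23 + 25 + 17 + 18 + 23 + 25 + 20)/7 = 21.5714
Σ_{t=1}^{6}(x_t−x̄)(x_{t+1}−x̄) = -0.0408
γ_1 = -0.0408 / 7 = -0.006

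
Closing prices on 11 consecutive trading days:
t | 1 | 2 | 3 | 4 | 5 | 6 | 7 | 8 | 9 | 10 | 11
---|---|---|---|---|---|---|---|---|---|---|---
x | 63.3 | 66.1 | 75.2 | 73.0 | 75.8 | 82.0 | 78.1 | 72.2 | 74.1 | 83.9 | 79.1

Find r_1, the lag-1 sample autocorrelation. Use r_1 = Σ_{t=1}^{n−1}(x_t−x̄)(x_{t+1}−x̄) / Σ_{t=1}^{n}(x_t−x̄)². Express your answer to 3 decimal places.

0.394

Mean x̄ = (63.3 + 66.1 + 75.2 + 73.0 + 75.8 + 82.0 + 78.1 + 72.2 + 74.1 + 83.9 + 79.1)/11 = 74.8000
Numerator Σ_{t=1}^{10}(x_t−x̄)(x_{t+1}−x̄) = 151.0100
Denominator Σ(x_t−x̄)² = 383.6200
r_1 = 151.0100 / 383.6200 = 0.394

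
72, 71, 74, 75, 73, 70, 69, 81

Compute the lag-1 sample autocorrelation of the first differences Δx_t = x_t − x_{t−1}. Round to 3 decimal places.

First differences Δx: -1, 3, 1, -2, -3, -1, 12
Mean of differences = 1.2857
Numerator Σ(Δx_t−Δx̄)(Δx_{t+1}−Δx̄) = -4.0816
Denominator Σ(Δx_t−Δx̄)² = 157.4286
r_1(Δx) = -4.0816 / 157.4286 = -0.026

-0.026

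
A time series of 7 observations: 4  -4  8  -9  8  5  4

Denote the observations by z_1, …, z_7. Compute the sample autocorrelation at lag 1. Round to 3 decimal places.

Mean z̄ = (4 − 4 + 8 − 9 + 8 + 5 + 4)/7 = 2.2857
Numerator Σ_{t=1}^{6}(z_t−z̄)(z_{t+1}−z̄) = -155.5102
Denominator Σ(z_t−z̄)² = 245.4286
r_1 = -155.5102 / 245.4286 = -0.634

-0.634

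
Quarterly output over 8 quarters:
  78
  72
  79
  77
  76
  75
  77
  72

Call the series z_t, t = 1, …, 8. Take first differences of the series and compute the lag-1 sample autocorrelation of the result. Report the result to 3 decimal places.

-0.535

First differences Δz: -6, 7, -2, -1, -1, 2, -5
Mean of differences = -0.8571
Numerator Σ(Δz_t−Δz̄)(Δz_{t+1}−Δz̄) = -61.4490
Denominator Σ(Δz_t−Δz̄)² = 114.8571
r_1(Δz) = -61.4490 / 114.8571 = -0.535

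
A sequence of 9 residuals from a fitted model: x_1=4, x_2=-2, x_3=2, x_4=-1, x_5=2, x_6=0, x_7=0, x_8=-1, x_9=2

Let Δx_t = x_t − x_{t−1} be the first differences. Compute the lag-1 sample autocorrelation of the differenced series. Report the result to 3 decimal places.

First differences Δx: -6, 4, -3, 3, -2, 0, -1, 3
Mean of differences = -0.2500
Numerator Σ(Δx_t−Δx̄)(Δx_{t+1}−Δx̄) = -53.8125
Denominator Σ(Δx_t−Δx̄)² = 83.5000
r_1(Δx) = -53.8125 / 83.5000 = -0.644

-0.644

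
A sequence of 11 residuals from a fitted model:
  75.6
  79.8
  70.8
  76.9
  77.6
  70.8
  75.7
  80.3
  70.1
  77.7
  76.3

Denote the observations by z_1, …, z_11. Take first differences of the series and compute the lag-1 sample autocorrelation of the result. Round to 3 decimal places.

First differences Δz: 4.2, -9.0, 6.1, 0.7, -6.8, 4.9, 4.6, -10.2, 7.6, -1.4
Mean of differences = 0.0700
Numerator Σ(Δz_t−Δz̄)(Δz_{t+1}−Δz̄) = -238.9079
Denominator Σ(Δz_t−Δz̄)² = 391.4610
r_1(Δz) = -238.9079 / 391.4610 = -0.610

-0.610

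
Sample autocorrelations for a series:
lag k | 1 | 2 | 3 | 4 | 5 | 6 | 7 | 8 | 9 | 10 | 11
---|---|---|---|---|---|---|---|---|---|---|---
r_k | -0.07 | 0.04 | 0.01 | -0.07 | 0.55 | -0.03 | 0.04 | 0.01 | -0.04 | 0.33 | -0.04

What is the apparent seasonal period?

5

The largest autocorrelation is r_5 = 0.55, with a weaker echo at lag 10 (0.33); the remaining lags stay at or below 0.04.
The dominant spike at lag 5 indicates a seasonal period of 5.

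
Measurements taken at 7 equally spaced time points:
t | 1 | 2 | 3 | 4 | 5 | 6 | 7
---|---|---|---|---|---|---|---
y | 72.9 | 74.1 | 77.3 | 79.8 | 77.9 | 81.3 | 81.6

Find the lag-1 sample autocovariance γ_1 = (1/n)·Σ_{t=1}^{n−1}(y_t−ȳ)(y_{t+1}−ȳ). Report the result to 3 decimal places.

4.681

Mean ȳ = (72.9 + 74.1 + 77.3 + 79.8 + 77.9 + 81.3 + 81.6)/7 = 77.8429
Σ_{t=1}^{6}(y_t−ȳ)(y_{t+1}−ȳ) = 32.7682
γ_1 = 32.7682 / 7 = 4.681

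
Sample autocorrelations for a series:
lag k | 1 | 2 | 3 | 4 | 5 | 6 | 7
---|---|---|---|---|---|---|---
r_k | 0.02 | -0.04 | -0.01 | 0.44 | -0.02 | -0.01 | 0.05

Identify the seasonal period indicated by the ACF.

4

The largest autocorrelation is r_4 = 0.44; the remaining lags stay at or below 0.05.
The dominant spike at lag 4 indicates a seasonal period of 4.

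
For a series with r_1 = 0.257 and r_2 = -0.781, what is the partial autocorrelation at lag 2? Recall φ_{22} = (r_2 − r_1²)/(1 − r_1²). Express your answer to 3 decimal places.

-0.907

φ_{22} = (r_2 − r_1²) / (1 − r_1²)
r_1² = (0.257)² = 0.066049
Numerator = -0.781 − 0.0660 = -0.8470; denominator = 1 − 0.0660 = 0.9340
φ_{22} = -0.8470 / 0.9340 = -0.907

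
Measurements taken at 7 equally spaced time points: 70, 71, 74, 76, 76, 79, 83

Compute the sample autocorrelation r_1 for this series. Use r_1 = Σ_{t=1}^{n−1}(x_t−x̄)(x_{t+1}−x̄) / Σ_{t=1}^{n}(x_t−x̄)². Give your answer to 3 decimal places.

Mean x̄ = (70 + 71 + 74 + 76 + 76 + 79 + 83)/7 = 75.5714
Deviations from mean: -5.5714, -4.5714, -1.5714, 0.4286, 0.4286, 3.4286, 7.4286
Numerator Σ_{t=1}^{6}(x_t−x̄)(x_{t+1}−x̄) = 59.1020
Denominator Σ(x_t−x̄)² = 121.7143
r_1 = 59.1020 / 121.7143 = 0.486

0.486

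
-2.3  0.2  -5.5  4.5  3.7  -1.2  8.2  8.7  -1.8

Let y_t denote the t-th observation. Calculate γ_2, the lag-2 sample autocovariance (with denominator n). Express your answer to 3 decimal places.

-3.098

Mean ȳ = (-2.3 + 0.2 − 5.5 + 4.5 + 3.7 − 1.2 + 8.2 + 8.7 − 1.8)/9 = 1.6111
Σ_{t=1}^{7}(y_t−ȳ)(y_{t+2}−ȳ) = -27.8791
γ_2 = -27.8791 / 9 = -3.098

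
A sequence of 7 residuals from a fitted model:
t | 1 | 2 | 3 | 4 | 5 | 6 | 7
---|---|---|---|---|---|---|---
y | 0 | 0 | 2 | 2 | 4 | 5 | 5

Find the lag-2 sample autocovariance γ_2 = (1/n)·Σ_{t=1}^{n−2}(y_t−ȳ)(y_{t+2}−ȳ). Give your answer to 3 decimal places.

0.601

Mean ȳ = (0 + 0 + 2 + 2 + 4 + 5 + 5)/7 = 2.5714
Σ_{t=1}^{5}(y_t−ȳ)(y_{t+2}−ȳ) = 4.2041
γ_2 = 4.2041 / 7 = 0.601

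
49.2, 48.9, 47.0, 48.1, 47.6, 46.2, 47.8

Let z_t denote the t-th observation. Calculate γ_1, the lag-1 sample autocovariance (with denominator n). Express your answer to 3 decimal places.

0.102

Mean z̄ = (49.2 + 48.9 + 47.0 + 48.1 + 47.6 + 46.2 + 47.8)/7 = 47.8286
Deviations: 1.3714, 1.0714, -0.8286, 0.2714, -0.2286, -1.6286, -0.0286
Σ_{t=1}^{6}(z_t−z̄)(z_{t+1}−z̄) = 0.7135
γ_1 = 0.7135 / 7 = 0.102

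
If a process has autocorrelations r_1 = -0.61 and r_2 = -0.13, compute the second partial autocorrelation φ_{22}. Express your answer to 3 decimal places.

φ_{22} = (r_2 − r_1²) / (1 − r_1²)
r_1² = (-0.61)² = 0.3721
Numerator = -0.13 − 0.3721 = -0.5021; denominator = 1 − 0.3721 = 0.6279
φ_{22} = -0.5021 / 0.6279 = -0.800

-0.800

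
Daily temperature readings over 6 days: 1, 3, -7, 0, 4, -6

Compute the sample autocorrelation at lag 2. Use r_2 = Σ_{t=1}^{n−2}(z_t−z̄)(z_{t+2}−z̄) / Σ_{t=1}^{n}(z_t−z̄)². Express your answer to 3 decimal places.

-0.395

Mean z̄ = (1 + 3 − 7 + 0 + 4 − 6)/6 = -0.8333
Deviations from mean: 1.8333, 3.8333, -6.1667, 0.8333, 4.8333, -5.1667
Numerator Σ_{t=1}^{4}(z_t−z̄)(z_{t+2}−z̄) = -42.2222
Denominator Σ(z_t−z̄)² = 106.8333
r_2 = -42.2222 / 106.8333 = -0.395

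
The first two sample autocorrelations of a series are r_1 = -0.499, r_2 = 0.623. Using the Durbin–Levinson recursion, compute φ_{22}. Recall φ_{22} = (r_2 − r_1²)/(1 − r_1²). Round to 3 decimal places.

0.498

φ_{22} = (r_2 − r_1²) / (1 − r_1²)
r_1² = (-0.499)² = 0.249001
Numerator = 0.623 − 0.2490 = 0.3740; denominator = 1 − 0.2490 = 0.7510
φ_{22} = 0.3740 / 0.7510 = 0.498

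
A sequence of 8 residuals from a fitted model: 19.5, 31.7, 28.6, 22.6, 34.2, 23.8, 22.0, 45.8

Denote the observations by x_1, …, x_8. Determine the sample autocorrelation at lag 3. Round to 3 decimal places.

0.398

Mean x̄ = (19.5 + 31.7 + 28.6 + 22.6 + 34.2 + 23.8 + 22.0 + 45.8)/8 = 28.5250
Deviations from mean: -9.0250, 3.1750, 0.0750, -5.9250, 5.6750, -4.7250, -6.5250, 17.2750
Numerator Σ_{t=1}^{5}(x_t−x̄)(x_{t+3}−x̄) = 207.8331
Denominator Σ(x_t−x̄)² = 522.1750
r_3 = 207.8331 / 522.1750 = 0.398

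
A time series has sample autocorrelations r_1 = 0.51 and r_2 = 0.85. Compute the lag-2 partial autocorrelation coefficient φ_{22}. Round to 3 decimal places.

φ_{22} = (r_2 − r_1²) / (1 − r_1²)
r_1² = (0.51)² = 0.2601
Numerator = 0.85 − 0.2601 = 0.5899; denominator = 1 − 0.2601 = 0.7399
φ_{22} = 0.5899 / 0.7399 = 0.797

0.797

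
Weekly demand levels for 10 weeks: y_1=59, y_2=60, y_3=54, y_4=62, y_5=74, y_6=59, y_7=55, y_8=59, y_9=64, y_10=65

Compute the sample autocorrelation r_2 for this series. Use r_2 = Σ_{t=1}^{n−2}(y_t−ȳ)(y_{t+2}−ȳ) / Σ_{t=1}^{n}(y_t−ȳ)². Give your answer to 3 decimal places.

-0.614

Mean ȳ = (59 + 60 + 54 + 62 + 74 + 59 + 55 + 59 + 64 + 65)/10 = 61.1000
Numerator Σ_{t=1}^{8}(y_t−ȳ)(y_{t+2}−ȳ) = -179.7200
Denominator Σ(y_t−ȳ)² = 292.9000
r_2 = -179.7200 / 292.9000 = -0.614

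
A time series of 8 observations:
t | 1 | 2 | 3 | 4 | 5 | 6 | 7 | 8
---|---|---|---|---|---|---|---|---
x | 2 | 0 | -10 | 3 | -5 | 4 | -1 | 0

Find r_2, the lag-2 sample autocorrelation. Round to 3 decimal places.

Mean x̄ = (2 + 0 − 10 + 3 − 5 + 4 − 1 + 0)/8 = -0.8750
Deviations from mean: 2.8750, 0.8750, -9.1250, 3.8750, -4.1250, 4.8750, -0.1250, 0.8750
Numerator Σ_{t=1}^{6}(x_t−x̄)(x_{t+2}−x̄) = 38.4688
Denominator Σ(x_t−x̄)² = 148.8750
r_2 = 38.4688 / 148.8750 = 0.258

0.258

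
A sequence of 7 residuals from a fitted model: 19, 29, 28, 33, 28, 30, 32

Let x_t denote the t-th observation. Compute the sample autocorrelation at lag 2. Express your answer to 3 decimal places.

0.099

Mean x̄ = (19 + 29 + 28 + 33 + 28 + 30 + 32)/7 = 28.4286
Deviations from mean: -9.4286, 0.5714, -0.4286, 4.5714, -0.4286, 1.5714, 3.5714
Σ(x_t−x̄)(x_{t+2}−x̄) = (4.0408) + (2.6122) + (0.1837) + (7.1837) + (-1.5306) = 12.4898
Denominator Σ(x_t−x̄)² = 125.7143
r_2 = 12.4898 / 125.7143 = 0.099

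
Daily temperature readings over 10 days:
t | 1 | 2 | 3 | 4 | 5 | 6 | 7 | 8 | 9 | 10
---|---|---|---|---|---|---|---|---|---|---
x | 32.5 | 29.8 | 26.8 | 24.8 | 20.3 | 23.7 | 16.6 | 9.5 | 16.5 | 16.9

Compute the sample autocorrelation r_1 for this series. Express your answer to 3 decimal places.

0.620

Mean x̄ = (32.5 + 29.8 + 26.8 + 24.8 + 20.3 + 23.7 + 16.6 + 9.5 + 16.5 + 16.9)/10 = 21.7400
Numerator Σ_{t=1}^{9}(x_t−x̄)(x_{t+1}−x̄) = 278.1024
Denominator Σ(x_t−x̄)² = 448.7440
r_1 = 278.1024 / 448.7440 = 0.620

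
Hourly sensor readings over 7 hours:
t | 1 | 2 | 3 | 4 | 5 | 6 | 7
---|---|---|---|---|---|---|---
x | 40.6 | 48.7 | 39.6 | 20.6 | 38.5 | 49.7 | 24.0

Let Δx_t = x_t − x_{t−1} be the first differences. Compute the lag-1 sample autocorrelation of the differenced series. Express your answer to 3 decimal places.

-0.212

First differences Δx: 8.1, -9.1, -19.0, 17.9, 11.2, -25.7
Mean of differences = -2.7667
Numerator Σ(Δx_t−Δx̄)(Δx_{t+1}−Δx̄) = -333.1578
Denominator Σ(Δx_t−Δx̄)² = 1569.8333
r_1(Δx) = -333.1578 / 1569.8333 = -0.212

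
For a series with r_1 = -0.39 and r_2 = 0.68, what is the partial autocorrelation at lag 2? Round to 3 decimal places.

0.623

φ_{22} = (r_2 − r_1²) / (1 − r_1²)
r_1² = (-0.39)² = 0.1521
Numerator = 0.68 − 0.1521 = 0.5279; denominator = 1 − 0.1521 = 0.8479
φ_{22} = 0.5279 / 0.8479 = 0.623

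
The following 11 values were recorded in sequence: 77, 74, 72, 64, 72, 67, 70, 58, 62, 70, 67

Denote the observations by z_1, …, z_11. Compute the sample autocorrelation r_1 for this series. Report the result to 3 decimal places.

Mean z̄ = (77 + 74 + 72 + 64 + 72 + 67 + 70 + 58 + 62 + 70 + 67)/11 = 68.4545
Numerator Σ_{t=1}^{10}(z_t−z̄)(z_{t+1}−z̄) = 67.1570
Denominator Σ(z_t−z̄)² = 308.7273
r_1 = 67.1570 / 308.7273 = 0.218

0.218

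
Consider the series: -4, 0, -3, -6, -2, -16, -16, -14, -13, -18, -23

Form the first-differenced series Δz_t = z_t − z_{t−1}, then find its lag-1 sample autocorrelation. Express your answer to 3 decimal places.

-0.328

First differences Δz: 4, -3, -3, 4, -14, 0, 2, 1, -5, -5
Mean of differences = -1.9000
Numerator Σ(Δz_t−Δz̄)(Δz_{t+1}−Δz̄) = -86.8100
Denominator Σ(Δz_t−Δz̄)² = 264.9000
r_1(Δz) = -86.8100 / 264.9000 = -0.328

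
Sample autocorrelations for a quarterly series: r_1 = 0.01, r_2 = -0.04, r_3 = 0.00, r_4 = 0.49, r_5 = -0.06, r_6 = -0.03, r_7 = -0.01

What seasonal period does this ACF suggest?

4

The largest autocorrelation is r_4 = 0.49; the remaining lags stay at or below 0.01.
The dominant spike at lag 4 indicates a seasonal period of 4.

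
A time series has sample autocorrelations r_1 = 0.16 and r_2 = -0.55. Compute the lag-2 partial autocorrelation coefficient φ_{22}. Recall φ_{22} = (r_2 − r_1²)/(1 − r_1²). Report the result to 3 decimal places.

φ_{22} = (r_2 − r_1²) / (1 − r_1²)
r_1² = (0.16)² = 0.0256
Numerator = -0.55 − 0.0256 = -0.5756; denominator = 1 − 0.0256 = 0.9744
φ_{22} = -0.5756 / 0.9744 = -0.591

-0.591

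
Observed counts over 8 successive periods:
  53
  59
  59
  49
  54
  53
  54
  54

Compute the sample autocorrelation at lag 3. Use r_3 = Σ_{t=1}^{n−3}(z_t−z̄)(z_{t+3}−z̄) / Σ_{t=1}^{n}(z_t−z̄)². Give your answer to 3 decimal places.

Mean z̄ = (53 + 59 + 59 + 49 + 54 + 53 + 54 + 54)/8 = 54.3750
Numerator Σ_{t=1}^{5}(z_t−z̄)(z_{t+3}−z̄) = 1.4531
Denominator Σ(z_t−z̄)² = 75.8750
r_3 = 1.4531 / 75.8750 = 0.019

0.019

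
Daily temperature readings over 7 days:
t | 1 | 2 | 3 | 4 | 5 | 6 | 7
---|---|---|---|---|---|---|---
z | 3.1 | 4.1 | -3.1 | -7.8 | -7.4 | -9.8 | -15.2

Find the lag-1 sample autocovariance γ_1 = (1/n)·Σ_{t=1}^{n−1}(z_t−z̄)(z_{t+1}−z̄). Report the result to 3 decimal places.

Mean z̄ = (3.1 + 4.1 − 3.1 − 7.8 − 7.4 − 9.8 − 15.2)/7 = -5.1571
Deviations: 8.2571, 9.2571, 2.0571, -2.6429, -2.2429, -4.6429, -10.0429
Σ_{t=1}^{6}(z_t−z̄)(z_{t+1}−z̄) = 153.0124
γ_1 = 153.0124 / 7 = 21.859

21.859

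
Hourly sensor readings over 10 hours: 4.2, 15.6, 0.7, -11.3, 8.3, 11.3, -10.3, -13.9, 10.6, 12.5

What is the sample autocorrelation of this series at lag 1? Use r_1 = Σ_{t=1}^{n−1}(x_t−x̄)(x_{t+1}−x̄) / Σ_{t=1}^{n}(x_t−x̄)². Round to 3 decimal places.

0.039

Mean x̄ = (4.2 + 15.6 + 0.7 − 11.3 + 8.3 + 11.3 − 10.3 − 13.9 + 10.6 + 12.5)/10 = 2.7700
Numerator Σ_{t=1}^{9}(x_t−x̄)(x_{t+1}−x̄) = 42.3271
Denominator Σ(x_t−x̄)² = 1076.9410
r_1 = 42.3271 / 1076.9410 = 0.039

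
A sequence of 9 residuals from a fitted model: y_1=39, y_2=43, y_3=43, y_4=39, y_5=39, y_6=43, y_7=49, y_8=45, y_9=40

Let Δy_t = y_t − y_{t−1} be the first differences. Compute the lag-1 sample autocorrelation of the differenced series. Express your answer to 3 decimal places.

0.158

First differences Δy: 4, 0, -4, 0, 4, 6, -4, -5
Mean of differences = 0.1250
Numerator Σ(Δy_t−Δȳ)(Δy_{t+1}−Δȳ) = 19.7344
Denominator Σ(Δy_t−Δȳ)² = 124.8750
r_1(Δy) = 19.7344 / 124.8750 = 0.158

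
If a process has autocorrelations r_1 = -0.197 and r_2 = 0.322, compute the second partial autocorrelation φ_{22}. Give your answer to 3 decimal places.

φ_{22} = (r_2 − r_1²) / (1 − r_1²)
r_1² = (-0.197)² = 0.038809
Numerator = 0.322 − 0.0388 = 0.2832; denominator = 1 − 0.0388 = 0.9612
φ_{22} = 0.2832 / 0.9612 = 0.295

0.295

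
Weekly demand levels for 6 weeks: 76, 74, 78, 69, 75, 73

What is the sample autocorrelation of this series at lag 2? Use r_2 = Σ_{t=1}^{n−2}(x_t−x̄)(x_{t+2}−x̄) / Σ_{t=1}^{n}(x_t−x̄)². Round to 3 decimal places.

0.365

Mean x̄ = (76 + 74 + 78 + 69 + 75 + 73)/6 = 74.1667
Deviations from mean: 1.8333, -0.1667, 3.8333, -5.1667, 0.8333, -1.1667
Σ(x_t−x̄)(x_{t+2}−x̄) = (7.0278) + (0.8611) + (3.1944) + (6.0278) = 17.1111
Denominator Σ(x_t−x̄)² = 46.8333
r_2 = 17.1111 / 46.8333 = 0.365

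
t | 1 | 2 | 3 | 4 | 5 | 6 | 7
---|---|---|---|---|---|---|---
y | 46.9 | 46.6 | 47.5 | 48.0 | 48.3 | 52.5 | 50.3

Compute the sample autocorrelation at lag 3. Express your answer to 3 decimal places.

Mean ȳ = (46.9 + 46.6 + 47.5 + 48.0 + 48.3 + 52.5 + 50.3)/7 = 48.5857
Deviations from mean: -1.6857, -1.9857, -1.0857, -0.5857, -0.2857, 3.9143, 1.7143
Numerator Σ_{t=1}^{4}(y_t−ȳ)(y_{t+3}−ȳ) = -3.6992
Denominator Σ(y_t−ȳ)² = 26.6486
r_3 = -3.6992 / 26.6486 = -0.139

-0.139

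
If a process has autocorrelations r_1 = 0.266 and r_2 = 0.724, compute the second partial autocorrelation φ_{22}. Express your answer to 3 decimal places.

0.703

φ_{22} = (r_2 − r_1²) / (1 − r_1²)
r_1² = (0.266)² = 0.070756
Numerator = 0.724 − 0.0708 = 0.6532; denominator = 1 − 0.0708 = 0.9292
φ_{22} = 0.6532 / 0.9292 = 0.703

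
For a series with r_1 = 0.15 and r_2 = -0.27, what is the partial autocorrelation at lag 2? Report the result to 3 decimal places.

-0.299

φ_{22} = (r_2 − r_1²) / (1 − r_1²)
r_1² = (0.15)² = 0.0225
Numerator = -0.27 − 0.0225 = -0.2925; denominator = 1 − 0.0225 = 0.9775
φ_{22} = -0.2925 / 0.9775 = -0.299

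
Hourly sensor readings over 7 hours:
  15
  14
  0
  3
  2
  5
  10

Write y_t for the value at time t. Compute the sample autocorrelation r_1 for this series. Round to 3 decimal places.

Mean ȳ = (15 + 14 + 0 + 3 + 2 + 5 + 10)/7 = 7.0000
Deviations from mean: 8.0000, 7.0000, -7.0000, -4.0000, -5.0000, -2.0000, 3.0000
Σ(y_t−ȳ)(y_{t+1}−ȳ) = (56.0000) + (-49.0000) + (28.0000) + (20.0000) + (10.0000) + (-6.0000) = 59.0000
Denominator Σ(y_t−ȳ)² = 216.0000
r_1 = 59.0000 / 216.0000 = 0.273

0.273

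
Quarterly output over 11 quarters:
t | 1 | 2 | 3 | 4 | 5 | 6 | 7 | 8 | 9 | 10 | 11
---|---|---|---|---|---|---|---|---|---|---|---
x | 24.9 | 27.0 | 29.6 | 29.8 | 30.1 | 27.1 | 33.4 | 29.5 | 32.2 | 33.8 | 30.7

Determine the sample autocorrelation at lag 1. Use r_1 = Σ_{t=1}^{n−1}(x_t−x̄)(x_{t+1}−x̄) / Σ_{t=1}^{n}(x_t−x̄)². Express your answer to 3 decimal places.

0.201

Mean x̄ = (24.9 + 27.0 + 29.6 + 29.8 + 30.1 + 27.1 + 33.4 + 29.5 + 32.2 + 33.8 + 30.7)/11 = 29.8273
Numerator Σ_{t=1}^{10}(x_t−x̄)(x_{t+1}−x̄) = 15.0320
Denominator Σ(x_t−x̄)² = 74.8818
r_1 = 15.0320 / 74.8818 = 0.201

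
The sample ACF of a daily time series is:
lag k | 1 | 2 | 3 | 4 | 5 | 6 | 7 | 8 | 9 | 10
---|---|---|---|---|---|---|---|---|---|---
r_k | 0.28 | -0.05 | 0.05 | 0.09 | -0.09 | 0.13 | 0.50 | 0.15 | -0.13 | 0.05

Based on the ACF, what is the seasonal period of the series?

The largest autocorrelation is r_7 = 0.50; the remaining lags stay at or below 0.28.
The dominant spike at lag 7 indicates a seasonal period of 7.

7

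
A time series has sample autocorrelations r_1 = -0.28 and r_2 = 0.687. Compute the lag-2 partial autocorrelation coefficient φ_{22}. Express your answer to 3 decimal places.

φ_{22} = (r_2 − r_1²) / (1 − r_1²)
r_1² = (-0.28)² = 0.0784
Numerator = 0.687 − 0.0784 = 0.6086; denominator = 1 − 0.0784 = 0.9216
φ_{22} = 0.6086 / 0.9216 = 0.660

0.660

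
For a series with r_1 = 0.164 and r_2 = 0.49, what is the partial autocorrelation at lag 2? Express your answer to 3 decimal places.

0.476

φ_{22} = (r_2 − r_1²) / (1 − r_1²)
r_1² = (0.164)² = 0.026896
Numerator = 0.49 − 0.0269 = 0.4631; denominator = 1 − 0.0269 = 0.9731
φ_{22} = 0.4631 / 0.9731 = 0.476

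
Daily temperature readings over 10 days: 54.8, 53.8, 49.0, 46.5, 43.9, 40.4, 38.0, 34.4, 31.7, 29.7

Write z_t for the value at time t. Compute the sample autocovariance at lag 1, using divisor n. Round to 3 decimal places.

51.200

Mean z̄ = (54.8 + 53.8 + 49.0 + 46.5 + 43.9 + 40.4 + 38.0 + 34.4 + 31.7 + 29.7)/10 = 42.2200
Σ_{t=1}^{9}(z_t−z̄)(z_{t+1}−z̄) = 511.9976
γ_1 = 511.9976 / 10 = 51.200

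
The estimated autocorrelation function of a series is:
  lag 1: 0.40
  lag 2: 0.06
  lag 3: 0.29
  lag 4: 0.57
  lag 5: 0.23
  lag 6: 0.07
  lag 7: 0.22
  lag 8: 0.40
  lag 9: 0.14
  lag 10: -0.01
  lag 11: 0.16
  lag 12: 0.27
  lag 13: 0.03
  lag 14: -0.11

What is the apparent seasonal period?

The largest autocorrelation is r_4 = 0.57; the remaining lags stay at or below 0.40. The elevated value at lag 1 (0.40), dropping to 0.06 at lag 2, reflects decaying short-term dependence rather than seasonality.
The dominant spike at lag 4 indicates a seasonal period of 4.

4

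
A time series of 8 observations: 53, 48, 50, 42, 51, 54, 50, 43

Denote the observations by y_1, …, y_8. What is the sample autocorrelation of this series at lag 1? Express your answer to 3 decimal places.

-0.127

Mean ȳ = (53 + 48 + 50 + 42 + 51 + 54 + 50 + 43)/8 = 48.8750
Σ(y_t−ȳ)(y_{t+1}−ȳ) = (-3.6094) + (-0.9844) + (-7.7344) + (-14.6094) + (10.8906) + (5.7656) + (-6.6094) = -16.8906
Denominator Σ(y_t−ȳ)² = 132.8750
r_1 = -16.8906 / 132.8750 = -0.127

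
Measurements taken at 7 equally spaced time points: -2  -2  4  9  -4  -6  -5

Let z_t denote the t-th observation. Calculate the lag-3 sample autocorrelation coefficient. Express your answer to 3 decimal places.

-0.416

Mean z̄ = (-2 − 2 + 4 + 9 − 4 − 6 − 5)/7 = -0.8571
Deviations from mean: -1.1429, -1.1429, 4.8571, 9.8571, -3.1429, -5.1429, -4.1429
Numerator Σ_{t=1}^{4}(z_t−z̄)(z_{t+3}−z̄) = -73.4898
Denominator Σ(z_t−z̄)² = 176.8571
r_3 = -73.4898 / 176.8571 = -0.416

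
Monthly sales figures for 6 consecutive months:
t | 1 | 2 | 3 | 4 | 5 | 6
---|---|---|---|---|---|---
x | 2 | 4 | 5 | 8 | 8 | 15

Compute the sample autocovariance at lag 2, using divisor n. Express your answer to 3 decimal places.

Mean x̄ = (2 + 4 + 5 + 8 + 8 + 15)/6 = 7.0000
Σ_{t=1}^{4}(x_t−x̄)(x_{t+2}−x̄) = 13.0000
γ_2 = 13.0000 / 6 = 2.167

2.167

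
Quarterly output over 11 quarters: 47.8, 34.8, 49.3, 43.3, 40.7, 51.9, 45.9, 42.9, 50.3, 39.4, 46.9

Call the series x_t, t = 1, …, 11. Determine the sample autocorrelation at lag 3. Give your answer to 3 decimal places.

0.388

Mean x̄ = (47.8 + 34.8 + 49.3 + 43.3 + 40.7 + 51.9 + 45.9 + 42.9 + 50.3 + 39.4 + 46.9)/11 = 44.8364
Numerator Σ_{t=1}^{8}(x_t−x̄)(x_{t+3}−x̄) = 103.6806
Denominator Σ(x_t−x̄)² = 267.3455
r_3 = 103.6806 / 267.3455 = 0.388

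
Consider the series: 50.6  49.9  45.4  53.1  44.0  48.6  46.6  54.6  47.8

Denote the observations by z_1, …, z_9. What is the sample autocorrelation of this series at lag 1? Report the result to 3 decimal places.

Mean z̄ = (50.6 + 49.9 + 45.4 + 53.1 + 44.0 + 48.6 + 46.6 + 54.6 + 47.8)/9 = 48.9556
Numerator Σ_{t=1}^{8}(z_t−z̄)(z_{t+1}−z̄) = -54.2975
Denominator Σ(z_t−z̄)² = 96.8422
r_1 = -54.2975 / 96.8422 = -0.561

-0.561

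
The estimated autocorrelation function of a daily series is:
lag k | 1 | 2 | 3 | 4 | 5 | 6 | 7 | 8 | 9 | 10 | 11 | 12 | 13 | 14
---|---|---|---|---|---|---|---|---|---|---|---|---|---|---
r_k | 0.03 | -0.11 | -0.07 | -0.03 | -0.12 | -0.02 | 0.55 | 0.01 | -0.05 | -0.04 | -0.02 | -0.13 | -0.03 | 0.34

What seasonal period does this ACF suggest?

The largest autocorrelation is r_7 = 0.55, with a weaker echo at lag 14 (0.34); the remaining lags stay at or below 0.03.
The dominant spike at lag 7 indicates a seasonal period of 7.

7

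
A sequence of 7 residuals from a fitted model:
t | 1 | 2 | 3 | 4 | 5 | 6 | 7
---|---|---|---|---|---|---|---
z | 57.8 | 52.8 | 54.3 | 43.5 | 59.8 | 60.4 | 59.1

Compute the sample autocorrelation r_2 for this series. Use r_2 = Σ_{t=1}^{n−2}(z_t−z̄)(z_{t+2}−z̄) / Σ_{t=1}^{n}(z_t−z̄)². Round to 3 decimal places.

Mean z̄ = (57.8 + 52.8 + 54.3 + 43.5 + 59.8 + 60.4 + 59.1)/7 = 55.3857
Σ(z_t−z̄)(z_{t+2}−z̄) = (-2.6212) + (30.7331) + (-4.7927) + (-59.5984) + (16.3959) = -19.8833
Denominator Σ(z_t−z̄)² = 213.3886
r_2 = -19.8833 / 213.3886 = -0.093

-0.093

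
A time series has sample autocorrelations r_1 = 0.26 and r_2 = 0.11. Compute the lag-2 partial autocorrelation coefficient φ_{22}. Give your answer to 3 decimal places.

0.045

φ_{22} = (r_2 − r_1²) / (1 − r_1²)
r_1² = (0.26)² = 0.0676
Numerator = 0.11 − 0.0676 = 0.0424; denominator = 1 − 0.0676 = 0.9324
φ_{22} = 0.0424 / 0.9324 = 0.045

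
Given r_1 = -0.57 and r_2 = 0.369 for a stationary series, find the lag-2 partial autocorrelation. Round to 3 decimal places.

φ_{22} = (r_2 − r_1²) / (1 − r_1²)
r_1² = (-0.57)² = 0.3249
Numerator = 0.369 − 0.3249 = 0.0441; denominator = 1 − 0.3249 = 0.6751
φ_{22} = 0.0441 / 0.6751 = 0.065

0.065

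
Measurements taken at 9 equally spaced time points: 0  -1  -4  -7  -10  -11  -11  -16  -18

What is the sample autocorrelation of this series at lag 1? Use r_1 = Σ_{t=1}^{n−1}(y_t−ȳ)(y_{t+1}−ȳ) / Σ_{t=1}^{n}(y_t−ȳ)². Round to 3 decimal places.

0.647

Mean ȳ = (0 − 1 − 4 − 7 − 10 − 11 − 11 − 16 − 18)/9 = -8.6667
Numerator Σ_{t=1}^{8}(y_t−ȳ)(y_{t+1}−ȳ) = 201.8889
Denominator Σ(y_t−ȳ)² = 312.0000
r_1 = 201.8889 / 312.0000 = 0.647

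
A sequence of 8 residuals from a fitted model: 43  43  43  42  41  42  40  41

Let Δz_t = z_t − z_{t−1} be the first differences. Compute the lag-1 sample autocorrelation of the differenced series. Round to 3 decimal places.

First differences Δz: 0, 0, -1, -1, 1, -2, 1
Mean of differences = -0.2857
Numerator Σ(Δz_t−Δz̄)(Δz_{t+1}−Δz̄) = -4.9388
Denominator Σ(Δz_t−Δz̄)² = 7.4286
r_1(Δz) = -4.9388 / 7.4286 = -0.665

-0.665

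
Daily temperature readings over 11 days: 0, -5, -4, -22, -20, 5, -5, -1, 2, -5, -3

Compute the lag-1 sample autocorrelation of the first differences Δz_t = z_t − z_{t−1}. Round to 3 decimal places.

-0.279

First differences Δz: -5, 1, -18, 2, 25, -10, 4, 3, -7, 2
Mean of differences = -0.3000
Numerator Σ(Δz_t−Δz̄)(Δz_{t+1}−Δz̄) = -322.0900
Denominator Σ(Δz_t−Δz̄)² = 1156.1000
r_1(Δz) = -322.0900 / 1156.1000 = -0.279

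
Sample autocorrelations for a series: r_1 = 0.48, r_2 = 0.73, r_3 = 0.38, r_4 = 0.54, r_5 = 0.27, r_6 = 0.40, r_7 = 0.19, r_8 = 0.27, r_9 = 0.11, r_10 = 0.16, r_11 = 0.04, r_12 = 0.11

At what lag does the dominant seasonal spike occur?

The largest autocorrelation is r_2 = 0.73, with a weaker echo at lag 4 (0.54); the remaining lags stay at or below 0.48.
The dominant spike at lag 2 indicates a seasonal period of 2.

2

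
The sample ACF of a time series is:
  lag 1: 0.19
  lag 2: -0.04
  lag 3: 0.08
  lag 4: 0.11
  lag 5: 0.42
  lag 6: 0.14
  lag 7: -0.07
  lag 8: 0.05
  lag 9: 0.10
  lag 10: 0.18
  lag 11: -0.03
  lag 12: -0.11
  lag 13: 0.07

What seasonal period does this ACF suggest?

5

The largest autocorrelation is r_5 = 0.42; the remaining lags stay at or below 0.19.
The dominant spike at lag 5 indicates a seasonal period of 5.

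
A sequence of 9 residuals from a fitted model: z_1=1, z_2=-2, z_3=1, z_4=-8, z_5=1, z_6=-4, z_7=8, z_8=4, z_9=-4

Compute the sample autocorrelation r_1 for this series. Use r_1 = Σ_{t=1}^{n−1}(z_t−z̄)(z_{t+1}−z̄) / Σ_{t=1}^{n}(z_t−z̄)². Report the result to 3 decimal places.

Mean z̄ = (1 − 2 + 1 − 8 + 1 − 4 + 8 + 4 − 4)/9 = -0.3333
Numerator Σ_{t=1}^{8}(z_t−z̄)(z_{t+1}−z̄) = -40.1111
Denominator Σ(z_t−z̄)² = 182.0000
r_1 = -40.1111 / 182.0000 = -0.220

-0.220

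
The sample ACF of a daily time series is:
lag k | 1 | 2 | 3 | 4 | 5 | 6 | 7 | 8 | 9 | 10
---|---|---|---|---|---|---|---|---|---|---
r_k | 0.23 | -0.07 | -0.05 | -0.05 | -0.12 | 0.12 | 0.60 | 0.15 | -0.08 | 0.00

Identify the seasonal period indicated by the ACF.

The largest autocorrelation is r_7 = 0.60; the remaining lags stay at or below 0.23.
The dominant spike at lag 7 indicates a seasonal period of 7.

7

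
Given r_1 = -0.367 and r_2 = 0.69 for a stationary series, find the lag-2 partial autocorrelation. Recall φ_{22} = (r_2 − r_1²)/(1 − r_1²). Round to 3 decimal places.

0.642

φ_{22} = (r_2 − r_1²) / (1 − r_1²)
r_1² = (-0.367)² = 0.134689
Numerator = 0.69 − 0.1347 = 0.5553; denominator = 1 − 0.1347 = 0.8653
φ_{22} = 0.5553 / 0.8653 = 0.642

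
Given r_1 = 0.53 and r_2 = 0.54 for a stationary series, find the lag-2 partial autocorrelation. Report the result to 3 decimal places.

φ_{22} = (r_2 − r_1²) / (1 − r_1²)
r_1² = (0.53)² = 0.2809
Numerator = 0.54 − 0.2809 = 0.2591; denominator = 1 − 0.2809 = 0.7191
φ_{22} = 0.2591 / 0.7191 = 0.360

0.360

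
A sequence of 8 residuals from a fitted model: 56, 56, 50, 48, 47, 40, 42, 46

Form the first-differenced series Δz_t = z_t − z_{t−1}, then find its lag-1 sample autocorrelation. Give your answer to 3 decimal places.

-0.074

First differences Δz: 0, -6, -2, -1, -7, 2, 4
Mean of differences = -1.4286
Numerator Σ(Δz_t−Δz̄)(Δz_{t+1}−Δz̄) = -7.0408
Denominator Σ(Δz_t−Δz̄)² = 95.7143
r_1(Δz) = -7.0408 / 95.7143 = -0.074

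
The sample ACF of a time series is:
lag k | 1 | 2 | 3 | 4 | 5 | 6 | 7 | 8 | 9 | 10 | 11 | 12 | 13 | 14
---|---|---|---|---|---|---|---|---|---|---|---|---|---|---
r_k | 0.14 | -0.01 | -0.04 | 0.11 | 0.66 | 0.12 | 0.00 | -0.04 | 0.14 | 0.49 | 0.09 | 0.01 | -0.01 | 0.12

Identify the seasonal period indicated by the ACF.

5

The largest autocorrelation is r_5 = 0.66, with a weaker echo at lag 10 (0.49); the remaining lags stay at or below 0.14.
The dominant spike at lag 5 indicates a seasonal period of 5.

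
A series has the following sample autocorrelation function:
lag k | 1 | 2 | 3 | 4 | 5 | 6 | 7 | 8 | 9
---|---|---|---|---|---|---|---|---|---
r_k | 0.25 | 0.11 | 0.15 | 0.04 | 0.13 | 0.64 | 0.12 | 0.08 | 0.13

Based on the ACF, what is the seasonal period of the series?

6

The largest autocorrelation is r_6 = 0.64; the remaining lags stay at or below 0.25. The elevated value at lag 1 (0.25), dropping to 0.11 at lag 2, reflects decaying short-term dependence rather than seasonality.
The dominant spike at lag 6 indicates a seasonal period of 6.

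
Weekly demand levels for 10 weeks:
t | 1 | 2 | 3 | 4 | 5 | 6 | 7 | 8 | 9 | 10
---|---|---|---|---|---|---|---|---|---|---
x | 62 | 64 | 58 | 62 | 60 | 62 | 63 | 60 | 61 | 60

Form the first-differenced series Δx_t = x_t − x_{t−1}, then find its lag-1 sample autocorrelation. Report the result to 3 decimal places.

First differences Δx: 2, -6, 4, -2, 2, 1, -3, 1, -1
Mean of differences = -0.2222
Numerator Σ(Δx_t−Δx̄)(Δx_{t+1}−Δx̄) = -53.7160
Denominator Σ(Δx_t−Δx̄)² = 75.5556
r_1(Δx) = -53.7160 / 75.5556 = -0.711

-0.711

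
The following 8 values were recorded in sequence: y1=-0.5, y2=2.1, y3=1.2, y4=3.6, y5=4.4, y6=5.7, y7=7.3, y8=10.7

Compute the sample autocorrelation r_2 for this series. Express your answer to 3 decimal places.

0.272

Mean ȳ = (-0.5 + 2.1 + 1.2 + 3.6 + 4.4 + 5.7 + 7.3 + 10.7)/8 = 4.3125
Deviations from mean: -4.8125, -2.2125, -3.1125, -0.7125, 0.0875, 1.3875, 2.9875, 6.3875
Numerator Σ_{t=1}^{6}(y_t−ȳ)(y_{t+2}−ȳ) = 24.4184
Denominator Σ(y_t−ȳ)² = 89.9088
r_2 = 24.4184 / 89.9088 = 0.272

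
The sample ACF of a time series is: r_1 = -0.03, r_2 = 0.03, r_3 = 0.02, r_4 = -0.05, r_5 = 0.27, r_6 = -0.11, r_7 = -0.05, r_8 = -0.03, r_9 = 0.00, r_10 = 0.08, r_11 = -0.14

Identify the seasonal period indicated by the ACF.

The largest autocorrelation is r_5 = 0.27; the remaining lags stay at or below 0.08.
The dominant spike at lag 5 indicates a seasonal period of 5.

5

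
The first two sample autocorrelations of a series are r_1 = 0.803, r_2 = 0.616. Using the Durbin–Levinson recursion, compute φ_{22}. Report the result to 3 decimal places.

φ_{22} = (r_2 − r_1²) / (1 − r_1²)
r_1² = (0.803)² = 0.644809
Numerator = 0.616 − 0.6448 = -0.0288; denominator = 1 − 0.6448 = 0.3552
φ_{22} = -0.0288 / 0.3552 = -0.081

-0.081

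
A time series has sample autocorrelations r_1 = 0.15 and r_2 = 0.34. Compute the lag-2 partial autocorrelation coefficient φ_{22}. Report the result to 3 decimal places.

0.325

φ_{22} = (r_2 − r_1²) / (1 − r_1²)
r_1² = (0.15)² = 0.0225
Numerator = 0.34 − 0.0225 = 0.3175; denominator = 1 − 0.0225 = 0.9775
φ_{22} = 0.3175 / 0.9775 = 0.325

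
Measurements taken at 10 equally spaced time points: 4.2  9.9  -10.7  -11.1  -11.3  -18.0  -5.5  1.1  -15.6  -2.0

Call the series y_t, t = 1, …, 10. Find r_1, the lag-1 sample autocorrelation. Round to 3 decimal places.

0.128

Mean ȳ = (4.2 + 9.9 − 10.7 − 11.1 − 11.3 − 18.0 − 5.5 + 1.1 − 15.6 − 2.0)/10 = -5.9000
Numerator Σ_{t=1}^{9}(y_t−ȳ)(y_{t+1}−ȳ) = 94.3500
Denominator Σ(y_t−ȳ)² = 735.7600
r_1 = 94.3500 / 735.7600 = 0.128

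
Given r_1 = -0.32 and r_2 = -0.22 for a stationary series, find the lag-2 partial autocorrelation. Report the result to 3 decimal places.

-0.359

φ_{22} = (r_2 − r_1²) / (1 − r_1²)
r_1² = (-0.32)² = 0.1024
Numerator = -0.22 − 0.1024 = -0.3224; denominator = 1 − 0.1024 = 0.8976
φ_{22} = -0.3224 / 0.8976 = -0.359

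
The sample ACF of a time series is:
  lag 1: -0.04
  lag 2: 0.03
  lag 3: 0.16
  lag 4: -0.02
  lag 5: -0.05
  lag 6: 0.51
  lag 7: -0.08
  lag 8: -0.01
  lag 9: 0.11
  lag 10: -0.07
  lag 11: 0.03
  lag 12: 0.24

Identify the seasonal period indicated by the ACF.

6

The largest autocorrelation is r_6 = 0.51, with a weaker echo at lag 12 (0.24); the remaining lags stay at or below 0.16.
The dominant spike at lag 6 indicates a seasonal period of 6.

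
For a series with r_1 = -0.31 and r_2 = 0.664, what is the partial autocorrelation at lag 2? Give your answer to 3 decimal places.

φ_{22} = (r_2 − r_1²) / (1 − r_1²)
r_1² = (-0.31)² = 0.0961
Numerator = 0.664 − 0.0961 = 0.5679; denominator = 1 − 0.0961 = 0.9039
φ_{22} = 0.5679 / 0.9039 = 0.628

0.628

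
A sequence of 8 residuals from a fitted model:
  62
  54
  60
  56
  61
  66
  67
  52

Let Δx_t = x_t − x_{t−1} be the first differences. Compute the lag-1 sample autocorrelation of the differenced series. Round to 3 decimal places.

-0.160

First differences Δx: -8, 6, -4, 5, 5, 1, -15
Mean of differences = -1.4286
Numerator Σ(Δx_t−Δx̄)(Δx_{t+1}−Δx̄) = -60.4694
Denominator Σ(Δx_t−Δx̄)² = 377.7143
r_1(Δx) = -60.4694 / 377.7143 = -0.160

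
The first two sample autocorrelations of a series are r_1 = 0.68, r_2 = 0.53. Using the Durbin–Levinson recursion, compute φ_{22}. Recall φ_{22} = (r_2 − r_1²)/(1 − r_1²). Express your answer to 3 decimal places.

φ_{22} = (r_2 − r_1²) / (1 − r_1²)
r_1² = (0.68)² = 0.4624
Numerator = 0.53 − 0.4624 = 0.0676; denominator = 1 − 0.4624 = 0.5376
φ_{22} = 0.0676 / 0.5376 = 0.126

0.126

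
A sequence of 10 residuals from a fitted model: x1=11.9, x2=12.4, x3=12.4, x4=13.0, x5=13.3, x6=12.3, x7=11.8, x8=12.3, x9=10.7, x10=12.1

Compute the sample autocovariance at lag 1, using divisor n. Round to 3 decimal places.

0.104

Mean x̄ = (11.9 + 12.4 + 12.4 + 13.0 + 13.3 + 12.3 + 11.8 + 12.3 + 10.7 + 12.1)/10 = 12.2200
Σ_{t=1}^{9}(x_t−x̄)(x_{t+1}−x̄) = 1.0376
γ_1 = 1.0376 / 10 = 0.104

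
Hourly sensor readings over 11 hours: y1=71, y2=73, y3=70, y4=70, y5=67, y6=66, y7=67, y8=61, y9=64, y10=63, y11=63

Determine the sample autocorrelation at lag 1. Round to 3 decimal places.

0.654

Mean ȳ = (71 + 73 + 70 + 70 + 67 + 66 + 67 + 61 + 64 + 63 + 63)/11 = 66.8182
Numerator Σ_{t=1}^{10}(y_t−ȳ)(y_{t+1}−ȳ) = 96.6033
Denominator Σ(y_t−ȳ)² = 147.6364
r_1 = 96.6033 / 147.6364 = 0.654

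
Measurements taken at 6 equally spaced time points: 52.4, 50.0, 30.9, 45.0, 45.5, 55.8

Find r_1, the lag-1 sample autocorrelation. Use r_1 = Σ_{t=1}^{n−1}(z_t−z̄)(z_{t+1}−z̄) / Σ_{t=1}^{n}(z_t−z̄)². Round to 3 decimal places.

Mean z̄ = (52.4 + 50.0 + 30.9 + 45.0 + 45.5 + 55.8)/6 = 46.6000
Deviations from mean: 5.8000, 3.4000, -15.7000, -1.6000, -1.1000, 9.2000
Σ(z_t−z̄)(z_{t+1}−z̄) = (19.7200) + (-53.3800) + (25.1200) + (1.7600) + (-10.1200) = -16.9000
Denominator Σ(z_t−z̄)² = 380.1000
r_1 = -16.9000 / 380.1000 = -0.044

-0.044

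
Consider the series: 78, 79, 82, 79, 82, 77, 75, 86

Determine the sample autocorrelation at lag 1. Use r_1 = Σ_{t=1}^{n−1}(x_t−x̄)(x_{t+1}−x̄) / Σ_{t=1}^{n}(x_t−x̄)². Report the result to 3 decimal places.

-0.318

Mean x̄ = (78 + 79 + 82 + 79 + 82 + 77 + 75 + 86)/8 = 79.7500
Σ(x_t−x̄)(x_{t+1}−x̄) = (1.3125) + (-1.6875) + (-1.6875) + (-1.6875) + (-6.1875) + (13.0625) + (-29.6875) = -26.5625
Denominator Σ(x_t−x̄)² = 83.5000
r_1 = -26.5625 / 83.5000 = -0.318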